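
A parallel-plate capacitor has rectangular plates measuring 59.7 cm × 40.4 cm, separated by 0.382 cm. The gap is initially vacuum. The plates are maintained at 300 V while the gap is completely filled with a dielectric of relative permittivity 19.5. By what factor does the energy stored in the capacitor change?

Battery connected ⇒ V is held fixed.
C₂ = 19.5 C₁ and U = ½CV², so U₂/U₁ = C₂/C₁ = 19.5.

U₂/U₁ ≈ 19.5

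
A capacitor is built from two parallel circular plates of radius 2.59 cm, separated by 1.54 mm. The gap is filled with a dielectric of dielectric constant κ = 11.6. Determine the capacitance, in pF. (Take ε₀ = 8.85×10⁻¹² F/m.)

C ≈ 140 pF

A = π(2.59 cm)² = 2.11×10⁻³ m².
C = κε₀A/d = 11.6 × 8.85×10⁻¹² × 2.11×10⁻³ / 1.54×10⁻³ = 1.40×10⁻¹⁰ F.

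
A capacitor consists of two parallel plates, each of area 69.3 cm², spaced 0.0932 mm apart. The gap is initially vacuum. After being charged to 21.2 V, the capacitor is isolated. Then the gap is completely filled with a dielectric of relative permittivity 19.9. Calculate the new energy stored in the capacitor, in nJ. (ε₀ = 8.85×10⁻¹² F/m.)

7.43 nJ

A = 69.3 cm² = 6.93×10⁻³ m².
Initially C₁ = ε₀A/d = 8.85×10⁻¹² × 6.93×10⁻³ / 9.32×10⁻⁵ = 6.58×10⁻¹⁰ F.
U₁ = 1.48×10⁻⁷ J.
Isolated ⇒ Q is held fixed. C₂ = 19.9 C₁ and U = Q²/(2C), so U₂/U₁ = C₁/C₂ = 0.0503.
U₂ = 0.0503 × 1.48×10⁻⁷ = 7.43×10⁻⁹ J.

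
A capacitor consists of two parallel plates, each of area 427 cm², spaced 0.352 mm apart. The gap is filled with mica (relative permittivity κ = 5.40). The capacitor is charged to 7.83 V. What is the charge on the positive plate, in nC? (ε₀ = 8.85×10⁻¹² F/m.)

A = 427 cm² = 4.27×10⁻² m².
C = κε₀A/d = 5.40 × 8.85×10⁻¹² × 4.27×10⁻² / 3.52×10⁻⁴ = 5.80×10⁻⁹ F.
Q = CV = 5.80×10⁻⁹ × 7.83 = 4.54×10⁻⁸ C.

45.4 nC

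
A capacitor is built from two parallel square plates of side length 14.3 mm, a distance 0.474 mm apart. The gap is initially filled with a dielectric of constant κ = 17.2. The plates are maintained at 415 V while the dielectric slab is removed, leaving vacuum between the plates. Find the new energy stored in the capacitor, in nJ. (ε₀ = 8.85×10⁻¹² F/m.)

A = (14.3 mm)² = 2.04×10⁻⁴ m².
Initially C₁ = κε₀A/d = 17.2 × 8.85×10⁻¹² × 2.04×10⁻⁴ / 4.74×10⁻⁴ = 6.57×10⁻¹¹ F.
U₁ = 5.65×10⁻⁶ J.
Battery connected ⇒ V is held fixed. C₂ = 0.0581 C₁ and U = ½CV², so U₂/U₁ = C₂/C₁ = 0.0581.
U₂ = 0.0581 × 5.65×10⁻⁶ = 3.29×10⁻⁷ J.

U ≈ 329 nJ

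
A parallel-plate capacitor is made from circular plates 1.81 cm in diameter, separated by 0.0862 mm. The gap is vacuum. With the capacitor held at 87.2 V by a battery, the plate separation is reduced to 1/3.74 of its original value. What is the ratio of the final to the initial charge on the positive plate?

3.74

Battery connected ⇒ V is held fixed.
C₂ = 3.74 C₁ and Q = CV, so Q₂/Q₁ = C₂/C₁ = 3.74.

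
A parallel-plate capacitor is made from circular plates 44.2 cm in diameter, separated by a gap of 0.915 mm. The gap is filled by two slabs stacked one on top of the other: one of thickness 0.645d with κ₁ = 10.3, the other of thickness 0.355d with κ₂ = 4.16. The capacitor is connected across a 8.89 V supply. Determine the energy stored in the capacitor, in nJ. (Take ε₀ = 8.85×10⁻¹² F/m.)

U ≈ 396 nJ

A = π(44.2/2 cm)² = 0.153 m².
Stacked slabs ⇒ two capacitors in series, each with the full plate area.
C₁ = κ₁ε₀A/d₁ = 10.3 × 8.85×10⁻¹² × 0.153 / 5.90×10⁻⁴ = 2.37×10⁻⁸ F.
C₂ = κ₂ε₀A/d₂ = 4.16 × 8.85×10⁻¹² × 0.153 / 3.25×10⁻⁴ = 1.74×10⁻⁸ F.
C = (1/C₁ + 1/C₂)⁻¹ = 1.00×10⁻⁸ F.
U = ½CV² = ½ × 1.00×10⁻⁸ × (8.89)² = 3.96×10⁻⁷ J.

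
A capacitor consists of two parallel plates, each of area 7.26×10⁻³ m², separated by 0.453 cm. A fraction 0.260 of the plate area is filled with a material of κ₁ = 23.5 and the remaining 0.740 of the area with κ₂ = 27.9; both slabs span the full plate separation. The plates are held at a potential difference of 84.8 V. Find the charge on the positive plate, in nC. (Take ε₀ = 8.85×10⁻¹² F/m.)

Side-by-side slabs ⇒ two capacitors in parallel, each spanning the full gap.
C₁ = κ₁ε₀A₁/d = 23.5 × 8.85×10⁻¹² × 1.89×10⁻³ / 4.53×10⁻³ = 8.67×10⁻¹¹ F.
C₂ = κ₂ε₀A₂/d = 27.9 × 8.85×10⁻¹² × 5.37×10⁻³ / 4.53×10⁻³ = 2.93×10⁻¹⁰ F.
C = C₁ + C₂ = 3.79×10⁻¹⁰ F.
Q = CV = 3.79×10⁻¹⁰ × 84.8 = 3.22×10⁻⁸ C.

Q ≈ 32.2 nC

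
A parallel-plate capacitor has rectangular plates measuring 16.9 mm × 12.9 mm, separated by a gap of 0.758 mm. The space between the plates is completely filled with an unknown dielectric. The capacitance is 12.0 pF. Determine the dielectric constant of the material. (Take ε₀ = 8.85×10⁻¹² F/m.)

4.71

A = 16.9 × 12.9 mm² = 2.18×10⁻⁴ m².
κ = Cd/(ε₀A) = 1.20×10⁻¹¹ × 7.58×10⁻⁴ / (8.85×10⁻¹² × 2.18×10⁻⁴) = 4.71.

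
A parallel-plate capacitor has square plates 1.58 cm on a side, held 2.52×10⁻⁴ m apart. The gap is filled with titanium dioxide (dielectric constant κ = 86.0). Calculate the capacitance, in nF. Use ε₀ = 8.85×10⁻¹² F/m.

A = (1.58 cm)² = 2.50×10⁻⁴ m².
C = κε₀A/d = 86.0 × 8.85×10⁻¹² × 2.50×10⁻⁴ / 2.52×10⁻⁴ = 7.54×10⁻¹⁰ F.

C ≈ 0.754 nF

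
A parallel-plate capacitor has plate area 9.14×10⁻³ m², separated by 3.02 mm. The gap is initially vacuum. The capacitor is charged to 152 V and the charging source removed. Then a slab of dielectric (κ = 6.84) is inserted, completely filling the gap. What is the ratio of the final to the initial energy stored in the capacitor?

Isolated ⇒ Q is held fixed.
C₂ = 6.84 C₁ and U = Q²/(2C), so U₂/U₁ = C₁/C₂ = 0.146.

U₂/U₁ ≈ 0.146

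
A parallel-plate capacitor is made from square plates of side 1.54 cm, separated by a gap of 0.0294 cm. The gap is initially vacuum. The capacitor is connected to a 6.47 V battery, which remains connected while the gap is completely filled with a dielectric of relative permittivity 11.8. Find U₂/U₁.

U₂/U₁ ≈ 11.8

Battery connected ⇒ V is held fixed.
C₂ = 11.8 C₁ and U = ½CV², so U₂/U₁ = C₂/C₁ = 11.8.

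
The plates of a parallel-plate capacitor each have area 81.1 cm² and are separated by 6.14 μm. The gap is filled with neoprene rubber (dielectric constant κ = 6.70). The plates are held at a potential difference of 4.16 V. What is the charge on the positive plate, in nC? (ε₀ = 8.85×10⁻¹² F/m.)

Q ≈ 326 nC

A = 81.1 cm² = 8.11×10⁻³ m².
C = κε₀A/d = 6.70 × 8.85×10⁻¹² × 8.11×10⁻³ / 6.14×10⁻⁶ = 7.83×10⁻⁸ F.
Q = CV = 7.83×10⁻⁸ × 4.16 = 3.26×10⁻⁷ C.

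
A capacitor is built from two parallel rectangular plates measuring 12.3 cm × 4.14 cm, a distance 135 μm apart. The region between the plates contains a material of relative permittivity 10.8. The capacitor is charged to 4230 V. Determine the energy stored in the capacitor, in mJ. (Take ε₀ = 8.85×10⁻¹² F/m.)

U ≈ 32.3 mJ

A = 12.3 × 4.14 cm² = 5.09×10⁻³ m².
C = κε₀A/d = 10.8 × 8.85×10⁻¹² × 5.09×10⁻³ / 1.35×10⁻⁴ = 3.61×10⁻⁹ F.
U = ½CV² = ½ × 3.61×10⁻⁹ × (4230)² = 3.23×10⁻² J.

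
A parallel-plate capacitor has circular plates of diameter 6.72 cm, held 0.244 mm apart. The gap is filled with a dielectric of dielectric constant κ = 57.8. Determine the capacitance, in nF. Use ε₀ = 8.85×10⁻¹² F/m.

A = π(6.72/2 cm)² = 3.55×10⁻³ m².
C = κε₀A/d = 57.8 × 8.85×10⁻¹² × 3.55×10⁻³ / 2.44×10⁻⁴ = 7.44×10⁻⁹ F.

C ≈ 7.44 nF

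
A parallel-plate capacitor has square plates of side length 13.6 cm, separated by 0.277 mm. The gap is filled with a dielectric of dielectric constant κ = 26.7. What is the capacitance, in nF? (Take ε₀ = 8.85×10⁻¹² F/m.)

A = (13.6 cm)² = 1.85×10⁻² m².
C = κε₀A/d = 26.7 × 8.85×10⁻¹² × 1.85×10⁻² / 2.77×10⁻⁴ = 1.58×10⁻⁸ F.

C ≈ 15.8 nF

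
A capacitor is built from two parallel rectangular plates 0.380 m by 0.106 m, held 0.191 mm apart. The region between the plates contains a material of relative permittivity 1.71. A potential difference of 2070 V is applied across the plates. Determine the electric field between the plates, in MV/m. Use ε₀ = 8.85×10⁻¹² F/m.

E ≈ 10.8 MV/m

E = V/d = 2070 / 1.91×10⁻⁴ = 1.08×10⁷ V/m.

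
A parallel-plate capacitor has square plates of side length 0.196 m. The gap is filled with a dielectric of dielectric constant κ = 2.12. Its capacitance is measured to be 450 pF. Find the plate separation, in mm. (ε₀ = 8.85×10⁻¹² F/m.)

1.60 mm

A = (0.196 m)² = 3.84×10⁻² m².
d = κε₀A/C = 2.12 × 8.85×10⁻¹² × 3.84×10⁻² / 4.50×10⁻¹⁰ = 1.60×10⁻³ m.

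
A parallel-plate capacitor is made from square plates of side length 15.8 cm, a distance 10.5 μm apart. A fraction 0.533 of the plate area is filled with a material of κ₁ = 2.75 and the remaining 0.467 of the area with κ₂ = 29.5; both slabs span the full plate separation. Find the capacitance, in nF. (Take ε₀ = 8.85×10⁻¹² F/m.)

A = (15.8 cm)² = 2.50×10⁻² m².
Side-by-side slabs ⇒ two capacitors in parallel, each spanning the full gap.
C₁ = κ₁ε₀A₁/d = 2.75 × 8.85×10⁻¹² × 1.33×10⁻² / 1.05×10⁻⁵ = 3.08×10⁻⁸ F.
C₂ = κ₂ε₀A₂/d = 29.5 × 8.85×10⁻¹² × 1.17×10⁻² / 1.05×10⁻⁵ = 2.90×10⁻⁷ F.
C = C₁ + C₂ = 3.21×10⁻⁷ F.

C ≈ 321 nF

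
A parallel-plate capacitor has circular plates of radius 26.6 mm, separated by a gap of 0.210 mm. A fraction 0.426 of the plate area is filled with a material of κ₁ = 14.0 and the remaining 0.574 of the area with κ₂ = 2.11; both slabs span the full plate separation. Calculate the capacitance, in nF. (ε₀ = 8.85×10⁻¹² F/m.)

A = π(26.6 mm)² = 2.22×10⁻³ m².
Side-by-side slabs ⇒ two capacitors in parallel, each spanning the full gap.
C₁ = κ₁ε₀A₁/d = 14.0 × 8.85×10⁻¹² × 9.47×10⁻⁴ / 2.10×10⁻⁴ = 5.59×10⁻¹⁰ F.
C₂ = κ₂ε₀A₂/d = 2.11 × 8.85×10⁻¹² × 1.28×10⁻³ / 2.10×10⁻⁴ = 1.13×10⁻¹⁰ F.
C = C₁ + C₂ = 6.72×10⁻¹⁰ F.

C ≈ 0.672 nF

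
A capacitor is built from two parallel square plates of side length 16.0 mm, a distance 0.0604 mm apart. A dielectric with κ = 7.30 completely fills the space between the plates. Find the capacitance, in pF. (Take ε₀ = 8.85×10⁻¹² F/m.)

A = (16.0 mm)² = 2.56×10⁻⁴ m².
C = κε₀A/d = 7.30 × 8.85×10⁻¹² × 2.56×10⁻⁴ / 6.04×10⁻⁵ = 2.74×10⁻¹⁰ F.

C ≈ 274 pF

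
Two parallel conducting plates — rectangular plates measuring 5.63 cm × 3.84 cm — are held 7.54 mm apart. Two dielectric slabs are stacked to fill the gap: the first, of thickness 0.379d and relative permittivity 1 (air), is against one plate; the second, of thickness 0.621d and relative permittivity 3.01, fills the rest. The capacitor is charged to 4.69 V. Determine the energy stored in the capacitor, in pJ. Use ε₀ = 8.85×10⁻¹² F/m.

U ≈ 47.7 pJ

A = 5.63 × 3.84 cm² = 2.16×10⁻³ m².
Stacked slabs ⇒ two capacitors in series, each with the full plate area.
C₁ = κ₁ε₀A/d₁ = 1.00 × 8.85×10⁻¹² × 2.16×10⁻³ / 2.86×10⁻³ = 6.70×10⁻¹² F.
C₂ = κ₂ε₀A/d₂ = 3.01 × 8.85×10⁻¹² × 2.16×10⁻³ / 4.68×10⁻³ = 1.23×10⁻¹¹ F.
C = (1/C₁ + 1/C₂)⁻¹ = 4.34×10⁻¹² F.
U = ½CV² = ½ × 4.34×10⁻¹² × (4.69)² = 4.77×10⁻¹¹ J.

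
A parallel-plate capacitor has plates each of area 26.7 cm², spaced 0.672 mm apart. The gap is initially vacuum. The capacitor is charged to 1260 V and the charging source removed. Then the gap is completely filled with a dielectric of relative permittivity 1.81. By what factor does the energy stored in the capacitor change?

Isolated ⇒ Q is held fixed.
C₂ = 1.81 C₁ and U = Q²/(2C), so U₂/U₁ = C₁/C₂ = 0.552.

U₂/U₁ ≈ 0.552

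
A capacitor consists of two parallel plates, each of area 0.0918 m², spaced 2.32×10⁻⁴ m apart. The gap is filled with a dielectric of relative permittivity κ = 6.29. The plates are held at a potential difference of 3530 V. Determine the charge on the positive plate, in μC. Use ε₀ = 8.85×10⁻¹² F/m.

77.8 μC

C = κε₀A/d = 6.29 × 8.85×10⁻¹² × 9.18×10⁻² / 2.32×10⁻⁴ = 2.20×10⁻⁸ F.
Q = CV = 2.20×10⁻⁸ × 3530 = 7.78×10⁻⁵ C.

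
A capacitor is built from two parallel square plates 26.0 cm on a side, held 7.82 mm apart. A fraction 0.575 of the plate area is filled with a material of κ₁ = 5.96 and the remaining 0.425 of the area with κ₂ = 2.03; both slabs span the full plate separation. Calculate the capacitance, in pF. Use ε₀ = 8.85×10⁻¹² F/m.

C ≈ 328 pF

A = (26.0 cm)² = 6.76×10⁻² m².
Side-by-side slabs ⇒ two capacitors in parallel, each spanning the full gap.
C₁ = κ₁ε₀A₁/d = 5.96 × 8.85×10⁻¹² × 3.89×10⁻² / 7.82×10⁻³ = 2.62×10⁻¹⁰ F.
C₂ = κ₂ε₀A₂/d = 2.03 × 8.85×10⁻¹² × 2.87×10⁻² / 7.82×10⁻³ = 6.60×10⁻¹¹ F.
C = C₁ + C₂ = 3.28×10⁻¹⁰ F.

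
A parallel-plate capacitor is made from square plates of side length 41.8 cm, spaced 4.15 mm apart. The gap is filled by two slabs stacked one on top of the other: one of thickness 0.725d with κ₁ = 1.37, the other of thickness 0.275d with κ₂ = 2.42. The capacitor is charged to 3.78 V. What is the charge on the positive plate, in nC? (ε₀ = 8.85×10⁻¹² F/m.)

2.19 nC

A = (41.8 cm)² = 0.175 m².
Stacked slabs ⇒ two capacitors in series, each with the full plate area.
C₁ = κ₁ε₀A/d₁ = 1.37 × 8.85×10⁻¹² × 0.175 / 3.01×10⁻³ = 7.04×10⁻¹⁰ F.
C₂ = κ₂ε₀A/d₂ = 2.42 × 8.85×10⁻¹² × 0.175 / 1.14×10⁻³ = 3.28×10⁻⁹ F.
C = (1/C₁ + 1/C₂)⁻¹ = 5.80×10⁻¹⁰ F.
Q = CV = 5.80×10⁻¹⁰ × 3.78 = 2.19×10⁻⁹ C.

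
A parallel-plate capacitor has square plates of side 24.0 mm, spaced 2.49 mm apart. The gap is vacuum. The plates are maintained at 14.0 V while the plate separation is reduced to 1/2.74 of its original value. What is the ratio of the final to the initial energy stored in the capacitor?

Battery connected ⇒ V is held fixed.
C₂ = 2.74 C₁ and U = ½CV², so U₂/U₁ = C₂/C₁ = 2.74.

U₂/U₁ ≈ 2.74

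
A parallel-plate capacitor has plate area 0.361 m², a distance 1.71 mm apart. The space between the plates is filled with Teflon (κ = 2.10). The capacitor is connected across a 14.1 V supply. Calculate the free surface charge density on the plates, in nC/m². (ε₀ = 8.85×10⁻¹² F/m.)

C = κε₀A/d = 2.10 × 8.85×10⁻¹² × 0.361 / 1.71×10⁻³ = 3.92×10⁻⁹ F.
σ = Q/A = CV/A = 3.92×10⁻⁹ × 14.1 / 0.361 = 1.53×10⁻⁷ C/m².

153 nC/m²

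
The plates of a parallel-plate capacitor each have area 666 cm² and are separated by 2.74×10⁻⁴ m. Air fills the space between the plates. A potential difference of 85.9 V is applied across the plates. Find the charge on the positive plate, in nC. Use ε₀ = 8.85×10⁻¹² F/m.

185 nC

A = 666 cm² = 6.66×10⁻² m².
C = ε₀A/d = 8.85×10⁻¹² × 6.66×10⁻² / 2.74×10⁻⁴ = 2.15×10⁻⁹ F.
Q = CV = 2.15×10⁻⁹ × 85.9 = 1.85×10⁻⁷ C.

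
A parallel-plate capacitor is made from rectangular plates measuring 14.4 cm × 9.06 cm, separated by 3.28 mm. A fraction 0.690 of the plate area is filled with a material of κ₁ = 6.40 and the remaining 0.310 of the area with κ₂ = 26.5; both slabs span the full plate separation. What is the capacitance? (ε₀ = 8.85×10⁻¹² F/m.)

A = 14.4 × 9.06 cm² = 1.30×10⁻² m².
Side-by-side slabs ⇒ two capacitors in parallel, each spanning the full gap.
C₁ = κ₁ε₀A₁/d = 6.40 × 8.85×10⁻¹² × 9.00×10⁻³ / 3.28×10⁻³ = 1.55×10⁻¹⁰ F.
C₂ = κ₂ε₀A₂/d = 26.5 × 8.85×10⁻¹² × 4.04×10⁻³ / 3.28×10⁻³ = 2.89×10⁻¹⁰ F.
C = C₁ + C₂ = 4.45×10⁻¹⁰ F.

445 pF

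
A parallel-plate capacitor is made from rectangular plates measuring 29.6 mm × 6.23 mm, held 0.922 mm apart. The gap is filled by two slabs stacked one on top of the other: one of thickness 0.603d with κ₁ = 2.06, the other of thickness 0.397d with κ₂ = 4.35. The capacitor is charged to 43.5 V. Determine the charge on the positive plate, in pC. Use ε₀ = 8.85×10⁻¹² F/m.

A = 29.6 × 6.23 mm² = 1.84×10⁻⁴ m².
Stacked slabs ⇒ two capacitors in series, each with the full plate area.
C₁ = κ₁ε₀A/d₁ = 2.06 × 8.85×10⁻¹² × 1.84×10⁻⁴ / 5.56×10⁻⁴ = 6.05×10⁻¹² F.
C₂ = κ₂ε₀A/d₂ = 4.35 × 8.85×10⁻¹² × 1.84×10⁻⁴ / 3.66×10⁻⁴ = 1.94×10⁻¹¹ F.
C = (1/C₁ + 1/C₂)⁻¹ = 4.61×10⁻¹² F.
Q = CV = 4.61×10⁻¹² × 43.5 = 2.01×10⁻¹⁰ C.

201 pC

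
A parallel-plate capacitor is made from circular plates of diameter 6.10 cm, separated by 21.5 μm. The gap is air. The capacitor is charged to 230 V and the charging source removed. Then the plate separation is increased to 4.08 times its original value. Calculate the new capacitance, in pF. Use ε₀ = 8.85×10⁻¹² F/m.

C ≈ 295 pF

A = π(6.10/2 cm)² = 2.92×10⁻³ m².
Initially C₁ = ε₀A/d = 8.85×10⁻¹² × 2.92×10⁻³ / 2.15×10⁻⁵ = 1.20×10⁻⁹ F.
C = ε₀A/d scales as 1/d, so C₂/C₁ = d₁/d₂ = 1/4.08 = 0.245.
C₂ = 0.245 × 1.20×10⁻⁹ = 2.95×10⁻¹⁰ F.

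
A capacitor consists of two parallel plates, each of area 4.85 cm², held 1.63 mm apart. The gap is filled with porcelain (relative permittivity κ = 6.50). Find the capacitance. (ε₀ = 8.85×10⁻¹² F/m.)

A = 4.85 cm² = 4.85×10⁻⁴ m².
C = κε₀A/d = 6.50 × 8.85×10⁻¹² × 4.85×10⁻⁴ / 1.63×10⁻³ = 1.71×10⁻¹¹ F.

C ≈ 17.1 pF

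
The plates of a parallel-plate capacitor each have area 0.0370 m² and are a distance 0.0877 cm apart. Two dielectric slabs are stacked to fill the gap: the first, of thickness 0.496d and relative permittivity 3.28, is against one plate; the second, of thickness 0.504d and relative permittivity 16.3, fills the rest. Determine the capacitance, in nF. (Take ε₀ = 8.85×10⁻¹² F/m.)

2.05 nF

Stacked slabs ⇒ two capacitors in series, each with the full plate area.
C₁ = κ₁ε₀A/d₁ = 3.28 × 8.85×10⁻¹² × 3.70×10⁻² / 4.35×10⁻⁴ = 2.47×10⁻⁹ F.
C₂ = κ₂ε₀A/d₂ = 16.3 × 8.85×10⁻¹² × 3.70×10⁻² / 4.42×10⁻⁴ = 1.21×10⁻⁸ F.
C = (1/C₁ + 1/C₂)⁻¹ = 2.05×10⁻⁹ F.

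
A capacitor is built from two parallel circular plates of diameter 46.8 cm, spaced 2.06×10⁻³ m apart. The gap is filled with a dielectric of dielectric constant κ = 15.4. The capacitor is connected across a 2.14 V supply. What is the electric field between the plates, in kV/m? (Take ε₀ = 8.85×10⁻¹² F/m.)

E = V/d = 2.14 / 2.06×10⁻³ = 1.04×10³ V/m.

1.04 kV/m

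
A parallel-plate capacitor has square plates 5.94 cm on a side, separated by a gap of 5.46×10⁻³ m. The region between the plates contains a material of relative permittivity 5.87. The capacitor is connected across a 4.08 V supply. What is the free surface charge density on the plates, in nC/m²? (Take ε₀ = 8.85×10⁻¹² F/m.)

σ ≈ 38.8 nC/m²

A = (5.94 cm)² = 3.53×10⁻³ m².
C = κε₀A/d = 5.87 × 8.85×10⁻¹² × 3.53×10⁻³ / 5.46×10⁻³ = 3.36×10⁻¹¹ F.
σ = Q/A = CV/A = 3.36×10⁻¹¹ × 4.08 / 3.53×10⁻³ = 3.88×10⁻⁸ C/m².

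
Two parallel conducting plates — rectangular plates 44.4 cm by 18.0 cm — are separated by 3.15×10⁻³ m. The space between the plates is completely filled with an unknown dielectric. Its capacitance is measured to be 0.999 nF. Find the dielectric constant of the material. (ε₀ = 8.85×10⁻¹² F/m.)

A = 44.4 × 18.0 cm² = 7.99×10⁻² m².
κ = Cd/(ε₀A) = 9.99×10⁻¹⁰ × 3.15×10⁻³ / (8.85×10⁻¹² × 7.99×10⁻²) = 4.45.

4.45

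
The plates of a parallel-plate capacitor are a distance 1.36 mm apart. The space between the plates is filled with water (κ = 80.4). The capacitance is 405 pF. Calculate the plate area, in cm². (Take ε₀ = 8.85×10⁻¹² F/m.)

7.74 cm²

A = Cd/(κε₀) = 4.05×10⁻¹⁰ × 1.36×10⁻³ / (80.4 × 8.85×10⁻¹²) = 7.74×10⁻⁴ m².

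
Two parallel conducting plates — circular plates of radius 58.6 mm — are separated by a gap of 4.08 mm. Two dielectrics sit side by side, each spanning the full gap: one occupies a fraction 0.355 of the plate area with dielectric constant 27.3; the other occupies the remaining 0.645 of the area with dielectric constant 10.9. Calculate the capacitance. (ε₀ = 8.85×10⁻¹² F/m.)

C ≈ 391 pF

A = π(58.6 mm)² = 1.08×10⁻² m².
Side-by-side slabs ⇒ two capacitors in parallel, each spanning the full gap.
C₁ = κ₁ε₀A₁/d = 27.3 × 8.85×10⁻¹² × 3.83×10⁻³ / 4.08×10⁻³ = 2.27×10⁻¹⁰ F.
C₂ = κ₂ε₀A₂/d = 10.9 × 8.85×10⁻¹² × 6.96×10⁻³ / 4.08×10⁻³ = 1.65×10⁻¹⁰ F.
C = C₁ + C₂ = 3.91×10⁻¹⁰ F.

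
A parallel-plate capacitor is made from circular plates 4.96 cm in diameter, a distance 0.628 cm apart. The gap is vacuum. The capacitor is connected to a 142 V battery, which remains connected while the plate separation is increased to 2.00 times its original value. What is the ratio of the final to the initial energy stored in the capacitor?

U₂/U₁ ≈ 0.500

Battery connected ⇒ V is held fixed.
C₂ = 0.500 C₁ and U = ½CV², so U₂/U₁ = C₂/C₁ = 0.500.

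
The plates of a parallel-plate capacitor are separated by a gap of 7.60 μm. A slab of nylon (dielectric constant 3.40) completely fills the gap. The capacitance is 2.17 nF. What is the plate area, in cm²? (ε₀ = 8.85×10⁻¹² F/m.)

5.48 cm²

A = Cd/(κε₀) = 2.17×10⁻⁹ × 7.60×10⁻⁶ / (3.40 × 8.85×10⁻¹²) = 5.48×10⁻⁴ m².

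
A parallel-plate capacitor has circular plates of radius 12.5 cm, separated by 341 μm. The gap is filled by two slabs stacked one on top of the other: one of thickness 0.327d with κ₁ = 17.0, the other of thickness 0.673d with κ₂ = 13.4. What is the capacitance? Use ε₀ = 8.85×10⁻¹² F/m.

A = π(12.5 cm)² = 4.91×10⁻² m².
Stacked slabs ⇒ two capacitors in series, each with the full plate area.
C₁ = κ₁ε₀A/d₁ = 17.0 × 8.85×10⁻¹² × 4.91×10⁻² / 1.12×10⁻⁴ = 6.62×10⁻⁸ F.
C₂ = κ₂ε₀A/d₂ = 13.4 × 8.85×10⁻¹² × 4.91×10⁻² / 2.29×10⁻⁴ = 2.54×10⁻⁸ F.
C = (1/C₁ + 1/C₂)⁻¹ = 1.83×10⁻⁸ F.

C ≈ 18.3 nF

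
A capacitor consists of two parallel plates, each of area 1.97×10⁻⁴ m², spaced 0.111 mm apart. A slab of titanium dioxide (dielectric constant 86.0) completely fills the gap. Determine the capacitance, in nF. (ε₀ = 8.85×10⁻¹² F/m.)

C = κε₀A/d = 86.0 × 8.85×10⁻¹² × 1.97×10⁻⁴ / 1.11×10⁻⁴ = 1.35×10⁻⁹ F.

C ≈ 1.35 nF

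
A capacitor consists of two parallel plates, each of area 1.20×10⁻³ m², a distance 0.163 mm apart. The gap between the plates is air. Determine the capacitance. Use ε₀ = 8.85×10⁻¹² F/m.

C ≈ 65.2 pF

C = ε₀A/d = 8.85×10⁻¹² × 1.20×10⁻³ / 1.63×10⁻⁴ = 6.52×10⁻¹¹ F.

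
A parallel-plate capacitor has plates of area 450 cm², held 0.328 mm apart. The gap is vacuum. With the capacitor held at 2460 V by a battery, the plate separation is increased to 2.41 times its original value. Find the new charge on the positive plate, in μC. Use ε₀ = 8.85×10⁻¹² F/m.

A = 450 cm² = 4.50×10⁻² m².
Initially C₁ = ε₀A/d = 8.85×10⁻¹² × 4.50×10⁻² / 3.28×10⁻⁴ = 1.21×10⁻⁹ F.
Q₁ = 2.99×10⁻⁶ C.
Battery connected ⇒ V is held fixed. C₂ = 0.415 C₁ and Q = CV, so Q₂/Q₁ = C₂/C₁ = 0.415.
Q₂ = 0.415 × 2.99×10⁻⁶ = 1.24×10⁻⁶ C.

Q ≈ 1.24 μC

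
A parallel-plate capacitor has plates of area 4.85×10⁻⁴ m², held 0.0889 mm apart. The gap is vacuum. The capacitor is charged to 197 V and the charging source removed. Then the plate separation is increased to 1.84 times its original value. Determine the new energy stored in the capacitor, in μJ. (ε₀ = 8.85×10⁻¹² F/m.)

1.72 μJ

Initially C₁ = ε₀A/d = 8.85×10⁻¹² × 4.85×10⁻⁴ / 8.89×10⁻⁵ = 4.83×10⁻¹¹ F.
U₁ = 9.37×10⁻⁷ J.
Isolated ⇒ Q is held fixed. C₂ = 0.543 C₁ and U = Q²/(2C), so U₂/U₁ = C₁/C₂ = 1.84.
U₂ = 1.84 × 9.37×10⁻⁷ = 1.72×10⁻⁶ J.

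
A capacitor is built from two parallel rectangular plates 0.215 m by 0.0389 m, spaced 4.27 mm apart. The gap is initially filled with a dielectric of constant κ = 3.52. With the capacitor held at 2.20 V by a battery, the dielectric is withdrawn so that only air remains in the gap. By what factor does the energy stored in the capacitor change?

Battery connected ⇒ V is held fixed.
C₂ = 0.284 C₁ and U = ½CV², so U₂/U₁ = C₂/C₁ = 0.284.

U₂/U₁ ≈ 0.284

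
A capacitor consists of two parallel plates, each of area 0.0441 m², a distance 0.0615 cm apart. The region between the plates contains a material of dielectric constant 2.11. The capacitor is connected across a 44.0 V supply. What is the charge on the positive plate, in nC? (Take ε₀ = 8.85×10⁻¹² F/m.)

C = κε₀A/d = 2.11 × 8.85×10⁻¹² × 4.41×10⁻² / 6.15×10⁻⁴ = 1.34×10⁻⁹ F.
Q = CV = 1.34×10⁻⁹ × 44.0 = 5.89×10⁻⁸ C.

Q ≈ 58.9 nC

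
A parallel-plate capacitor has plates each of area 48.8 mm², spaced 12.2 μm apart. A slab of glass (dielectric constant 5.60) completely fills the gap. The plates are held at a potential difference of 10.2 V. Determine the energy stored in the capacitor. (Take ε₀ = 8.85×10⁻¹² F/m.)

U ≈ 10.3 nJ

A = 48.8 mm² = 4.88×10⁻⁵ m².
C = κε₀A/d = 5.60 × 8.85×10⁻¹² × 4.88×10⁻⁵ / 1.22×10⁻⁵ = 1.98×10⁻¹⁰ F.
U = ½CV² = ½ × 1.98×10⁻¹⁰ × (10.2)² = 1.03×10⁻⁸ J.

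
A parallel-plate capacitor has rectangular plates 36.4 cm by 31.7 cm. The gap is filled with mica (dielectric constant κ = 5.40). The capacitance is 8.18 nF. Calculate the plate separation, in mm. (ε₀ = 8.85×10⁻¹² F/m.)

A = 36.4 × 31.7 cm² = 0.115 m².
d = κε₀A/C = 5.40 × 8.85×10⁻¹² × 0.115 / 8.18×10⁻⁹ = 6.74×10⁻⁴ m.

0.674 mm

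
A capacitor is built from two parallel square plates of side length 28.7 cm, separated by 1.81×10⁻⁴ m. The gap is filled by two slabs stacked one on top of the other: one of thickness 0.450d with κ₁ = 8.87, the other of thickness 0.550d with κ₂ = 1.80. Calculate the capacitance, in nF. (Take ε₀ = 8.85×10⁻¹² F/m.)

11.3 nF

A = (28.7 cm)² = 8.24×10⁻² m².
Stacked slabs ⇒ two capacitors in series, each with the full plate area.
C₁ = κ₁ε₀A/d₁ = 8.87 × 8.85×10⁻¹² × 8.24×10⁻² / 8.14×10⁻⁵ = 7.94×10⁻⁸ F.
C₂ = κ₂ε₀A/d₂ = 1.80 × 8.85×10⁻¹² × 8.24×10⁻² / 9.96×10⁻⁵ = 1.32×10⁻⁸ F.
C = (1/C₁ + 1/C₂)⁻¹ = 1.13×10⁻⁸ F.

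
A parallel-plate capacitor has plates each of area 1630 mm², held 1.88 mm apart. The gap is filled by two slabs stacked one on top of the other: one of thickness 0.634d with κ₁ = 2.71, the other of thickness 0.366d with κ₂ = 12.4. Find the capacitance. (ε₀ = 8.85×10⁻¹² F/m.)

29.1 pF

A = 1630 mm² = 1.63×10⁻³ m².
Stacked slabs ⇒ two capacitors in series, each with the full plate area.
C₁ = κ₁ε₀A/d₁ = 2.71 × 8.85×10⁻¹² × 1.63×10⁻³ / 1.19×10⁻³ = 3.28×10⁻¹¹ F.
C₂ = κ₂ε₀A/d₂ = 12.4 × 8.85×10⁻¹² × 1.63×10⁻³ / 6.88×10⁻⁴ = 2.60×10⁻¹⁰ F.
C = (1/C₁ + 1/C₂)⁻¹ = 2.91×10⁻¹¹ F.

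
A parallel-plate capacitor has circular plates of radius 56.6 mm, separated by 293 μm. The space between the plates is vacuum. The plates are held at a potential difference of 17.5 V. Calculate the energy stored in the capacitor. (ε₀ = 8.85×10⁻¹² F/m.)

A = π(56.6 mm)² = 1.01×10⁻² m².
C = ε₀A/d = 8.85×10⁻¹² × 1.01×10⁻² / 2.93×10⁻⁴ = 3.04×10⁻¹⁰ F.
U = ½CV² = ½ × 3.04×10⁻¹⁰ × (17.5)² = 4.65×10⁻⁸ J.

U ≈ 46.5 nJ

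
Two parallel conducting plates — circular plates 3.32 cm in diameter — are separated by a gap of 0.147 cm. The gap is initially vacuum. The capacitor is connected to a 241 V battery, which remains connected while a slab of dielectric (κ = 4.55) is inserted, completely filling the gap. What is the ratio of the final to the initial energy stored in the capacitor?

4.55

Battery connected ⇒ V is held fixed.
C₂ = 4.55 C₁ and U = ½CV², so U₂/U₁ = C₂/C₁ = 4.55.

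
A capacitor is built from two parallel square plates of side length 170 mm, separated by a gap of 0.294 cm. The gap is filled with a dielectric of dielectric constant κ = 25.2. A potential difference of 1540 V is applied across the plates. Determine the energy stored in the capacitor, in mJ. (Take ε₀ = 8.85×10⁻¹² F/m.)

U ≈ 2.60 mJ

A = (170 mm)² = 2.89×10⁻² m².
C = κε₀A/d = 25.2 × 8.85×10⁻¹² × 2.89×10⁻² / 2.94×10⁻³ = 2.19×10⁻⁹ F.
U = ½CV² = ½ × 2.19×10⁻⁹ × (1540)² = 2.60×10⁻³ J.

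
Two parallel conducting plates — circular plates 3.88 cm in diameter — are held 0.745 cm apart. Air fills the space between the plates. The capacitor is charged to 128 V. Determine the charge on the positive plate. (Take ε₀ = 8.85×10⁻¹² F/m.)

A = π(3.88/2 cm)² = 1.18×10⁻³ m².
C = ε₀A/d = 8.85×10⁻¹² × 1.18×10⁻³ / 7.45×10⁻³ = 1.40×10⁻¹² F.
Q = CV = 1.40×10⁻¹² × 128 = 1.80×10⁻¹⁰ C.

Q ≈ 180 pC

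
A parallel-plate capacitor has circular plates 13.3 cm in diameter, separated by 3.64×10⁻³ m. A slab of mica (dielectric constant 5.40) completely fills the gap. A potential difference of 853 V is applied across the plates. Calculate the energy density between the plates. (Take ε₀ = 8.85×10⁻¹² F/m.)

u ≈ 1.31 J/m³

E = V/d = 853 / 3.64×10⁻³ = 2.34×10⁵ V/m.
u = ½κε₀E² = ½ × 5.40 × 8.85×10⁻¹² × (2.34×10⁵)² = 1.31 J/m³.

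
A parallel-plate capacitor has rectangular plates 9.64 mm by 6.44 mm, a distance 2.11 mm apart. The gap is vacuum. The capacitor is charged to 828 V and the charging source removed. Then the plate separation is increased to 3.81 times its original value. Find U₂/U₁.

Isolated ⇒ Q is held fixed.
C₂ = 0.262 C₁ and U = Q²/(2C), so U₂/U₁ = C₁/C₂ = 3.81.

U₂/U₁ ≈ 3.81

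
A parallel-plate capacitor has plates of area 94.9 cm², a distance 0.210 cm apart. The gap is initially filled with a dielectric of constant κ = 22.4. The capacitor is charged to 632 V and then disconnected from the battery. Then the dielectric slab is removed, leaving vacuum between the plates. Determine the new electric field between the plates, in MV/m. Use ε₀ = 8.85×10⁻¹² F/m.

A = 94.9 cm² = 9.49×10⁻³ m².
Initially C₁ = κε₀A/d = 22.4 × 8.85×10⁻¹² × 9.49×10⁻³ / 2.10×10⁻³ = 8.96×10⁻¹⁰ F.
E₁ = 3.01×10⁵ V/m.
Isolated ⇒ Q is held fixed. V₂ = Q/C₂ = V₁/0.0446; E = V/d, so E₂/E₁ = (V₂/V₁)(d₁/d₂) = 22.4.
E₂ = 22.4 × 3.01×10⁵ = 6.74×10⁶ V/m.

6.74 MV/m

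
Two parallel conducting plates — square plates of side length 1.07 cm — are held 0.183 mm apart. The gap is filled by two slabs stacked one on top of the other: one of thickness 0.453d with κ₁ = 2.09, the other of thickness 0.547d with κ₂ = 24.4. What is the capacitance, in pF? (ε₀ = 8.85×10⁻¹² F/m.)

A = (1.07 cm)² = 1.14×10⁻⁴ m².
Stacked slabs ⇒ two capacitors in series, each with the full plate area.
C₁ = κ₁ε₀A/d₁ = 2.09 × 8.85×10⁻¹² × 1.14×10⁻⁴ / 8.29×10⁻⁵ = 2.55×10⁻¹¹ F.
C₂ = κ₂ε₀A/d₂ = 24.4 × 8.85×10⁻¹² × 1.14×10⁻⁴ / 1.00×10⁻⁴ = 2.47×10⁻¹⁰ F.
C = (1/C₁ + 1/C₂)⁻¹ = 2.32×10⁻¹¹ F.

C ≈ 23.2 pF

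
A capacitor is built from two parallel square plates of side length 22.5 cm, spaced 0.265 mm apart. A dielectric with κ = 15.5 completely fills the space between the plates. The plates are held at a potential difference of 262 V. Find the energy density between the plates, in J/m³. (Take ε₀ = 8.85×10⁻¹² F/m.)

67.0 J/m³

E = V/d = 262 / 2.65×10⁻⁴ = 9.89×10⁵ V/m.
u = ½κε₀E² = ½ × 15.5 × 8.85×10⁻¹² × (9.89×10⁵)² = 67.0 J/m³.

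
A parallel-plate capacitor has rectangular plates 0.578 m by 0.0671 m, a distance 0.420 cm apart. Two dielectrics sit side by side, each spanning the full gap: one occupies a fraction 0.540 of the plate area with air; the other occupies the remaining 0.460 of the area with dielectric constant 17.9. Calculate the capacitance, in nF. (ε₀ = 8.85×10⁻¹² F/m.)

A = 0.578 × 0.0671 m² = 3.88×10⁻² m².
Side-by-side slabs ⇒ two capacitors in parallel, each spanning the full gap.
C₁ = κ₁ε₀A₁/d = 1.00 × 8.85×10⁻¹² × 2.09×10⁻² / 4.20×10⁻³ = 4.41×10⁻¹¹ F.
C₂ = κ₂ε₀A₂/d = 17.9 × 8.85×10⁻¹² × 1.78×10⁻² / 4.20×10⁻³ = 6.73×10⁻¹⁰ F.
C = C₁ + C₂ = 7.17×10⁻¹⁰ F.

0.717 nF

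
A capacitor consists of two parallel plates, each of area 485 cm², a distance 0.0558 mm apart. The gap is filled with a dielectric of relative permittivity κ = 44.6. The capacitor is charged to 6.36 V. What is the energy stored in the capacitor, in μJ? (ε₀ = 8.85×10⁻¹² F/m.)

A = 485 cm² = 4.85×10⁻² m².
C = κε₀A/d = 44.6 × 8.85×10⁻¹² × 4.85×10⁻² / 5.58×10⁻⁵ = 3.43×10⁻⁷ F.
U = ½CV² = ½ × 3.43×10⁻⁷ × (6.36)² = 6.94×10⁻⁶ J.

6.94 μJ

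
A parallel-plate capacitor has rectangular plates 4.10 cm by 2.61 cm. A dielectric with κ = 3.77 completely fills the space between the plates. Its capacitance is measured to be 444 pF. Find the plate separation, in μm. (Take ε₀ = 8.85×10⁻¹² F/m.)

d ≈ 80.4 μm

A = 4.10 × 2.61 cm² = 1.07×10⁻³ m².
d = κε₀A/C = 3.77 × 8.85×10⁻¹² × 1.07×10⁻³ / 4.44×10⁻¹⁰ = 8.04×10⁻⁵ m.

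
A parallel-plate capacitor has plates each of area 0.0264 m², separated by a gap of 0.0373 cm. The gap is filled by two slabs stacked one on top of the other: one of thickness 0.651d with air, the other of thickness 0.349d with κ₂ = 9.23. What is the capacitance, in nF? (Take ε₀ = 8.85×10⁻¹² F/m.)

Stacked slabs ⇒ two capacitors in series, each with the full plate area.
C₁ = κ₁ε₀A/d₁ = 1.00 × 8.85×10⁻¹² × 2.64×10⁻² / 2.43×10⁻⁴ = 9.62×10⁻¹⁰ F.
C₂ = κ₂ε₀A/d₂ = 9.23 × 8.85×10⁻¹² × 2.64×10⁻² / 1.30×10⁻⁴ = 1.66×10⁻⁸ F.
C = (1/C₁ + 1/C₂)⁻¹ = 9.09×10⁻¹⁰ F.

0.909 nF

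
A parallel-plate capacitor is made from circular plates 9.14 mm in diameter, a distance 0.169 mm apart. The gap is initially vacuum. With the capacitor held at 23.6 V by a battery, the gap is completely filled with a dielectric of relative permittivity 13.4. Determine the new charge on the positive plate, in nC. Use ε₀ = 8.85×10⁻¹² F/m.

A = π(9.14/2 mm)² = 6.56×10⁻⁵ m².
Initially C₁ = ε₀A/d = 8.85×10⁻¹² × 6.56×10⁻⁵ / 1.69×10⁻⁴ = 3.44×10⁻¹² F.
Q₁ = 8.11×10⁻¹¹ C.
Battery connected ⇒ V is held fixed. C₂ = 13.4 C₁ and Q = CV, so Q₂/Q₁ = C₂/C₁ = 13.4.
Q₂ = 13.4 × 8.11×10⁻¹¹ = 1.09×10⁻⁹ C.

1.09 nC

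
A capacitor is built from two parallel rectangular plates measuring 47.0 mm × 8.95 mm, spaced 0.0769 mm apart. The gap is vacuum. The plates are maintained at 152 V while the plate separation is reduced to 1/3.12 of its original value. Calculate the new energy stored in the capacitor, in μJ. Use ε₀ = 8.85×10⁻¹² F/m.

A = 47.0 × 8.95 mm² = 4.21×10⁻⁴ m².
Initially C₁ = ε₀A/d = 8.85×10⁻¹² × 4.21×10⁻⁴ / 7.69×10⁻⁵ = 4.84×10⁻¹¹ F.
U₁ = 5.59×10⁻⁷ J.
Battery connected ⇒ V is held fixed. C₂ = 3.12 C₁ and U = ½CV², so U₂/U₁ = C₂/C₁ = 3.12.
U₂ = 3.12 × 5.59×10⁻⁷ = 1.74×10⁻⁶ J.

U ≈ 1.74 μJ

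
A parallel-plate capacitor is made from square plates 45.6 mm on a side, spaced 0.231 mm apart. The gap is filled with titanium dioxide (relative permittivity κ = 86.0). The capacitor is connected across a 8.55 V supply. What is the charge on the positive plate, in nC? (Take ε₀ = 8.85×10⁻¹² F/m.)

58.6 nC

A = (45.6 mm)² = 2.08×10⁻³ m².
C = κε₀A/d = 86.0 × 8.85×10⁻¹² × 2.08×10⁻³ / 2.31×10⁻⁴ = 6.85×10⁻⁹ F.
Q = CV = 6.85×10⁻⁹ × 8.55 = 5.86×10⁻⁸ C.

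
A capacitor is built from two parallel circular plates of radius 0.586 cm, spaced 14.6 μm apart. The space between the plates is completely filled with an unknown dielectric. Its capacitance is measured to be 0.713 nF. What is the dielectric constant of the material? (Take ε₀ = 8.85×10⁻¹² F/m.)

κ ≈ 10.9

A = π(0.586 cm)² = 1.08×10⁻⁴ m².
κ = Cd/(ε₀A) = 7.13×10⁻¹⁰ × 1.46×10⁻⁵ / (8.85×10⁻¹² × 1.08×10⁻⁴) = 10.9.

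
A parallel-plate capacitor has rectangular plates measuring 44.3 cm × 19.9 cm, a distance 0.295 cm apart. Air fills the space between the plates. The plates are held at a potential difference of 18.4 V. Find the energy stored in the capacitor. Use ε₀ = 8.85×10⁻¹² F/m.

44.8 nJ

A = 44.3 × 19.9 cm² = 8.82×10⁻² m².
C = ε₀A/d = 8.85×10⁻¹² × 8.82×10⁻² / 2.95×10⁻³ = 2.64×10⁻¹⁰ F.
U = ½CV² = ½ × 2.64×10⁻¹⁰ × (18.4)² = 4.48×10⁻⁸ J.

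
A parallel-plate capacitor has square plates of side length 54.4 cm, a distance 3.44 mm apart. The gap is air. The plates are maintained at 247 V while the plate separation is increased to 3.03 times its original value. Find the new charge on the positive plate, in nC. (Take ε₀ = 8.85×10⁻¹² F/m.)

62.1 nC

A = (54.4 cm)² = 0.296 m².
Initially C₁ = ε₀A/d = 8.85×10⁻¹² × 0.296 / 3.44×10⁻³ = 7.61×10⁻¹⁰ F.
Q₁ = 1.88×10⁻⁷ C.
Battery connected ⇒ V is held fixed. C₂ = 0.330 C₁ and Q = CV, so Q₂/Q₁ = C₂/C₁ = 0.330.
Q₂ = 0.330 × 1.88×10⁻⁷ = 6.21×10⁻⁸ C.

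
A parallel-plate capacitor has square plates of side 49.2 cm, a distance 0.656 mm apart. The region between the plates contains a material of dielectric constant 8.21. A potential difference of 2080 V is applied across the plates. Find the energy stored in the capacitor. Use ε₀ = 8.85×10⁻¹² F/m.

U ≈ 58.0 mJ

A = (49.2 cm)² = 0.242 m².
C = κε₀A/d = 8.21 × 8.85×10⁻¹² × 0.242 / 6.56×10⁻⁴ = 2.68×10⁻⁸ F.
U = ½CV² = ½ × 2.68×10⁻⁸ × (2080)² = 5.80×10⁻² J.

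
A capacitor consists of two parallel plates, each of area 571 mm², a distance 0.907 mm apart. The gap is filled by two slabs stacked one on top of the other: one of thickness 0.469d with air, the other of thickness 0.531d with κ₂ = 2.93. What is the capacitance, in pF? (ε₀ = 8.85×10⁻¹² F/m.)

A = 571 mm² = 5.71×10⁻⁴ m².
Stacked slabs ⇒ two capacitors in series, each with the full plate area.
C₁ = κ₁ε₀A/d₁ = 1.00 × 8.85×10⁻¹² × 5.71×10⁻⁴ / 4.25×10⁻⁴ = 1.19×10⁻¹¹ F.
C₂ = κ₂ε₀A/d₂ = 2.93 × 8.85×10⁻¹² × 5.71×10⁻⁴ / 4.82×10⁻⁴ = 3.07×10⁻¹¹ F.
C = (1/C₁ + 1/C₂)⁻¹ = 8.57×10⁻¹² F.

C ≈ 8.57 pF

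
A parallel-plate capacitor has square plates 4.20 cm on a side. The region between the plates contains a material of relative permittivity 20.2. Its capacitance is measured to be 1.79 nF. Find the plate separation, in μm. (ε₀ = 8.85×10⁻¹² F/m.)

A = (4.20 cm)² = 1.76×10⁻³ m².
d = κε₀A/C = 20.2 × 8.85×10⁻¹² × 1.76×10⁻³ / 1.79×10⁻⁹ = 1.76×10⁻⁴ m.

d ≈ 176 μm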